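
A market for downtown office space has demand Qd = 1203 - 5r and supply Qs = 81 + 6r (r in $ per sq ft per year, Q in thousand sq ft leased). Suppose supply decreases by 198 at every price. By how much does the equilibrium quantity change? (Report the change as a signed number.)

ΔQ = -90

Equating demand and supply, 1203 - 5r = 81 + 6r gives 11r = 1122, so r* = 102.
Substitute back: Q* = 1203 - 5(102) = 693.
After the shift, supply is Qs = -117 + 6r.
The new intersection has 1320 = 11r, i.e. r = 120, Q = 603.
ΔQ = 603 - 693 = -90.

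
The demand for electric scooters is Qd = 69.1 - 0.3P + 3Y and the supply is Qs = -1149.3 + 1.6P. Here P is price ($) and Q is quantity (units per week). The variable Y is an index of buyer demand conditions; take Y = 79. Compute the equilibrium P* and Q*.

With Y = 79, demand is Qd = 306.1 - 0.3P.
The market clears where 306.1 - 0.3P = -1149.3 + 1.6P. Rearranging, 1.9P = 1455.4, hence P* = 766.
Substitute back: Q* = 306.1 - 0.3(766) = 76.3.

P* = 766, Q* = 76.3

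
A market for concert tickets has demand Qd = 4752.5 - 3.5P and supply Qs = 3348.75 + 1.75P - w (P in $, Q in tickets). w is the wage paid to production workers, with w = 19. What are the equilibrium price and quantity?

With w = 19, supply is Qs = 3329.75 + 1.75P.
At equilibrium Qd = Qs, so 4752.5 - 3.5P = 3329.75 + 1.75P; collecting terms, 1422.75 = 5.25P and P* = 271.
Substitute back: Q* = 4752.5 - 3.5(271) = 3804.

P* = 271, Q* = 3804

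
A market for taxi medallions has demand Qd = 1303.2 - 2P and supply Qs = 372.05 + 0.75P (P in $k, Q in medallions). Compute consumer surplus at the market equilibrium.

Consumer surplus = 97969

Equating demand and supply, 1303.2 - 2P = 372.05 + 0.75P gives 2.75P = 931.15, so P* = 338.6.
Substitute back: Q* = 1303.2 - 2(338.6) = 626.
Demand choke price (Qd = 0): P = 1303.2/2 = 651.6. Consumer surplus = ½ × (651.6 - 338.6) × 626 = 97969.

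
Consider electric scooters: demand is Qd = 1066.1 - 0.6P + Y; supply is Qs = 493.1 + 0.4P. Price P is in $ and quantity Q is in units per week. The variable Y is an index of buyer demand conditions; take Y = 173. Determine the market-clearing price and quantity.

With Y = 173, demand is Qd = 1239.1 - 0.6P.
The market clears where 1239.1 - 0.6P = 493.1 + 0.4P. Rearranging, P = 746, hence P* = 746.
Then Q* = 1239.1 - 0.6(746) = 791.5.

P* = 746, Q* = 791.5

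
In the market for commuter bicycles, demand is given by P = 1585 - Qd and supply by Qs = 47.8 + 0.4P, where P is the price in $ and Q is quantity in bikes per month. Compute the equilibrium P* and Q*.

In direct form, Qd = 1585 - P.
Equating demand and supply, 1585 - P = 47.8 + 0.4P gives 1.4P = 1537.2, so P* = 1098.
Then Q* = 1585 - 1098 = 487.

P* = 1098, Q* = 487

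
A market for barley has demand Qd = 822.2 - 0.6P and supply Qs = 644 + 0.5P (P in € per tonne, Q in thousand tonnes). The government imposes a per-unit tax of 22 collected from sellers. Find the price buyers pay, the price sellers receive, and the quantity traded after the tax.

The tax drives a wedge P_b - P_s = 22. Substituting P_s = P_b - 22 into supply: Qs = 633 + 0.5P_b.
Equate demand and the shifted supply: 822.2 - 0.6P_b = 633 + 0.5P_b, giving 1.1P_b = 189.2, so P_b = 172.
So P_s = 150 and the quantity traded is Q = 822.2 - 0.6(172) = 719.

P_b = 172, P_s = 150, Q = 719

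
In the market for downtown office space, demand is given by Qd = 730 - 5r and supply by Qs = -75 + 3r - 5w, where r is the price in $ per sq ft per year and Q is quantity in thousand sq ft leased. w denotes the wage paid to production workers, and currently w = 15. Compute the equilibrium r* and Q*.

r* = 110, Q* = 180

With w = 15, supply is Qs = -150 + 3r.
Set Qd = Qs: 730 - 5r = -150 + 3r, so 880 = 8r and r* = 110.
Plugging r* into demand: Q* = 730 - 5(110) = 180.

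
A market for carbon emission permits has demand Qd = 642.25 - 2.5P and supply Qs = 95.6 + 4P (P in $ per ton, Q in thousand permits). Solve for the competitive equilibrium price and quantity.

P* = 84.1, Q* = 432

Equating demand and supply, 642.25 - 2.5P = 95.6 + 4P gives 6.5P = 546.65, so P* = 84.1.
Then Q* = 642.25 - 2.5(84.1) = 432.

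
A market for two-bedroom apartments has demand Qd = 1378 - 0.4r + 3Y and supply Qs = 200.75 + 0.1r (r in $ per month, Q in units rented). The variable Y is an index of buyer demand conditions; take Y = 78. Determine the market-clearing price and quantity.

r* = 2822.5, Q* = 483

With Y = 78, demand is Qd = 1612 - 0.4r.
Set Qd = Qs: 1612 - 0.4r = 200.75 + 0.1r, so 1411.25 = 0.5r and r* = 2822.5.
Then Q* = 1612 - 0.4(2822.5) = 483.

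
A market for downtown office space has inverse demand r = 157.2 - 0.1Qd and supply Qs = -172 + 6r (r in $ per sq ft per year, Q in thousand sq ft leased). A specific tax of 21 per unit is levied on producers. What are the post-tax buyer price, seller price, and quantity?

Rewriting in direct form: Qd = 1572 - 10r.
With a tax of 21 on producers, they supply based on the net price r_s = r_b - 21, so Qs = -298 + 6r_b.
Market clearing requires 1572 - 10r_b = -298 + 6r_b; hence 1870 = 16r_b and r_b = 116.875.
So r_s = 95.875 and the quantity traded is Q = 1572 - 10(116.875) = 403.25.

r_b = 116.875, r_s = 95.875, Q = 403.25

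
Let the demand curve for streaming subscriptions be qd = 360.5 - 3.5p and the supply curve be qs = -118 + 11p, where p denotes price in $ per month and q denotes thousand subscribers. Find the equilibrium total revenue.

Total revenue = 8085

Equating demand and supply, 360.5 - 3.5p = -118 + 11p gives 14.5p = 478.5, so p* = 33.
From the demand curve, q* = 360.5 - 3.5(33) = 245.
Total revenue = p* × q* = 33 × 245 = 8085.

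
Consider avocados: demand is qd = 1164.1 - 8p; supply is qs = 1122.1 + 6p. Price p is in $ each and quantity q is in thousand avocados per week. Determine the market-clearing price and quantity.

The market clears where 1164.1 - 8p = 1122.1 + 6p. Rearranging, 14p = 42, hence p* = 3.
From the demand curve, q* = 1164.1 - 8(3) = 1140.1.

p* = 3, q* = 1140.1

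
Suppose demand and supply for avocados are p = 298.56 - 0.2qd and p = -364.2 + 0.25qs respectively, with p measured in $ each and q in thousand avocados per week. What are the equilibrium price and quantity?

Rewriting in direct form: qd = 1492.8 - 5p and qs = 1456.8 + 4p.
Set qd = qs: 1492.8 - 5p = 1456.8 + 4p, so 36 = 9p and p* = 4.
Plugging p* into demand: q* = 1492.8 - 5(4) = 1472.8.

p* = 4, q* = 1472.8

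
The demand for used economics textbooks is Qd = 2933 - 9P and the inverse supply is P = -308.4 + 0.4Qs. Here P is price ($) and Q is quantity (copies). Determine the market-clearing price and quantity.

Inverting to quantity form: Qs = 771 + 2.5P.
The market clears where 2933 - 9P = 771 + 2.5P. Rearranging, 11.5P = 2162, hence P* = 188.
Then Q* = 2933 - 9(188) = 1241.

P* = 188, Q* = 1241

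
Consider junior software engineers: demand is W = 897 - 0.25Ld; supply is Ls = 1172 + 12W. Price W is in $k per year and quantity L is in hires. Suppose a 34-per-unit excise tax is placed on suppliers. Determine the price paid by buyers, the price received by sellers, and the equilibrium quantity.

Solving each curve for L: Ld = 3588 - 4W.
Suppliers keep W_s = W_b - 34 per unit, so supply in terms of the buyer price is Ls = 764 + 12W_b.
Equate demand and the shifted supply: 3588 - 4W_b = 764 + 12W_b, giving 16W_b = 2824, so W_b = 176.5.
So W_s = 142.5 and the quantity traded is L = 3588 - 4(176.5) = 2882.

W_b = 176.5, W_s = 142.5, L = 2882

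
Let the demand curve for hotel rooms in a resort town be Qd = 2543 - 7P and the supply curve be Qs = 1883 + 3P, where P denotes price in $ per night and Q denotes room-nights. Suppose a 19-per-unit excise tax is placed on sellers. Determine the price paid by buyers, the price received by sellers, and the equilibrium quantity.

Sellers keep P_s = P_b - 19 per unit, so supply in terms of the buyer price is Qs = 1826 + 3P_b.
Set Qd = Qs: 2543 - 7P_b = 1826 + 3P_b, so 717 = 10P_b and P_b = 71.7.
So P_s = 52.7 and the quantity traded is Q = 2543 - 7(71.7) = 2041.1.

P_b = 71.7, P_s = 52.7, Q = 2041.1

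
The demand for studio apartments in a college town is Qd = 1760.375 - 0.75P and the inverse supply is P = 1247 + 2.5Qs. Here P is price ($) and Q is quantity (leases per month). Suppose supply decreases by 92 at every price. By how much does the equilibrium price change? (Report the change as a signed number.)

In direct form, Qs = -498.8 + 0.4P.
Set Qd = Qs: 1760.375 - 0.75P = -498.8 + 0.4P, so 2259.175 = 1.15P and P* = 1964.5.
From the demand curve, Q* = 1760.375 - 0.75(1964.5) = 287.
After the shift, supply is Qs = -590.8 + 0.4P.
Re-solving, 1.15P = 2351.175 gives P = 2044.5 and Q = 227.
ΔP = 2044.5 - 1964.5 = 80.

ΔP = 80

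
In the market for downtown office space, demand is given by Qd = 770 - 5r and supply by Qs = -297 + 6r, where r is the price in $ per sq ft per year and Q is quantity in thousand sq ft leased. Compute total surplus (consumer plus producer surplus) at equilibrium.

At equilibrium Qd = Qs, so 770 - 5r = -297 + 6r; collecting terms, 1067 = 11r and r* = 97.
From the demand curve, Q* = 770 - 5(97) = 285.
Demand choke price = 154; supply choke price = 49.5. CS = ½(154 - 97)(285) = 8122.5; PS = ½(97 - 49.5)(285) = 6768.75. Total surplus = 14891.25.

Total surplus = 14891.25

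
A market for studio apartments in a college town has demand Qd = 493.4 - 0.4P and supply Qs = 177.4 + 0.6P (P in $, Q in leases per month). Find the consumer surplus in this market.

Consumer surplus = 168361.25

The market clears where 493.4 - 0.4P = 177.4 + 0.6P. Rearranging, P = 316, hence P* = 316.
Substitute back: Q* = 493.4 - 0.4(316) = 367.
Demand choke price (Qd = 0): P = 493.4/0.4 = 1233.5. Consumer surplus = ½ × (1233.5 - 316) × 367 = 168361.25.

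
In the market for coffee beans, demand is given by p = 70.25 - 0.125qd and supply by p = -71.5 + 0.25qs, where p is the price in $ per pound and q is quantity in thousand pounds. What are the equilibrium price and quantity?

Solving each curve for q: qd = 562 - 8p and qs = 286 + 4p.
The market clears where 562 - 8p = 286 + 4p. Rearranging, 12p = 276, hence p* = 23.
Substitute back: q* = 562 - 8(23) = 378.

p* = 23, q* = 378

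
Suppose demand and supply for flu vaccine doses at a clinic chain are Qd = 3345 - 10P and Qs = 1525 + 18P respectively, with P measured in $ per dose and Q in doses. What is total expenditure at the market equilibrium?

Total expenditure = 175175

The market clears where 3345 - 10P = 1525 + 18P. Rearranging, 28P = 1820, hence P* = 65.
Plugging P* into demand: Q* = 3345 - 10(65) = 2695.
Total expenditure = P* × Q* = 65 × 2695 = 175175.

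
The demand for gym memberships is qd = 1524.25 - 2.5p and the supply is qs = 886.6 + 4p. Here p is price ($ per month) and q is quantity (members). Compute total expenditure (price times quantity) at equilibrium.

Total expenditure = 125469.9

Equating demand and supply, 1524.25 - 2.5p = 886.6 + 4p gives 6.5p = 637.65, so p* = 98.1.
From the demand curve, q* = 1524.25 - 2.5(98.1) = 1279.
Total expenditure = p* × q* = 98.1 × 1279 = 125469.9.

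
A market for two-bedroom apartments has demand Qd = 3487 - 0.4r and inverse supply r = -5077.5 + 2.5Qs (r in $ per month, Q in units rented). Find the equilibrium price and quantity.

Rewriting in direct form: Qs = 2031 + 0.4r.
Equating demand and supply, 3487 - 0.4r = 2031 + 0.4r gives 0.8r = 1456, so r* = 1820.
Plugging r* into demand: Q* = 3487 - 0.4(1820) = 2759.

r* = 1820, Q* = 2759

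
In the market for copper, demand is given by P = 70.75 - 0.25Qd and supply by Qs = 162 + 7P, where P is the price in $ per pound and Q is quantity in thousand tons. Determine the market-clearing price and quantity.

P* = 11, Q* = 239

Solving each curve for Q: Qd = 283 - 4P.
The market clears where 283 - 4P = 162 + 7P. Rearranging, 11P = 121, hence P* = 11.
Then Q* = 283 - 4(11) = 239.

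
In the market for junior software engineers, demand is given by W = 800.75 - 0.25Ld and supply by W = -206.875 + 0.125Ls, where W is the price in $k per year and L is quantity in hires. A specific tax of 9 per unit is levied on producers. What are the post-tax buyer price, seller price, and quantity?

W_b = 135, W_s = 126, L = 2663

Solving each curve for L: Ld = 3203 - 4W and Ls = 1655 + 8W.
Producers keep W_s = W_b - 9 per unit, so supply in terms of the buyer price is Ls = 1583 + 8W_b.
Set Ld = Ls: 3203 - 4W_b = 1583 + 8W_b, so 1620 = 12W_b and W_b = 135.
Then W_s = 135 - 9 = 126 and L = 3203 - 4(135) = 2663.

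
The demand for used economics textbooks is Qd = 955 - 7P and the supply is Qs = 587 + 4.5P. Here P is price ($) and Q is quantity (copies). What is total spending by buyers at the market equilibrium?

Set Qd = Qs: 955 - 7P = 587 + 4.5P, so 368 = 11.5P and P* = 32.
Substitute back: Q* = 955 - 7(32) = 731.
Total spending by buyers = P* × Q* = 32 × 731 = 23392.

Total spending by buyers = 23392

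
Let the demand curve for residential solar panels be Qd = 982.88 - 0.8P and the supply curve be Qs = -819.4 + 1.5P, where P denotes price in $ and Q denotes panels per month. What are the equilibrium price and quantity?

The market clears where 982.88 - 0.8P = -819.4 + 1.5P. Rearranging, 2.3P = 1802.28, hence P* = 783.6.
From the demand curve, Q* = 982.88 - 0.8(783.6) = 356.

P* = 783.6, Q* = 356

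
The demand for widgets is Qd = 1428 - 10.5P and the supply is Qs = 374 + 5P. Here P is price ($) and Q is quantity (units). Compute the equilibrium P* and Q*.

Set Qd = Qs: 1428 - 10.5P = 374 + 5P, so 1054 = 15.5P and P* = 68.
Plugging P* into demand: Q* = 1428 - 10.5(68) = 714.

P* = 68, Q* = 714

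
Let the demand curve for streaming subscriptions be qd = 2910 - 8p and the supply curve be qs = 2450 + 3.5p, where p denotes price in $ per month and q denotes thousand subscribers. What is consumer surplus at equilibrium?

Consumer surplus = 419256.25

Equating demand and supply, 2910 - 8p = 2450 + 3.5p gives 11.5p = 460, so p* = 40.
From the demand curve, q* = 2910 - 8(40) = 2590.
Demand choke price (qd = 0): p = 2910/8 = 363.75. Consumer surplus = ½ × (363.75 - 40) × 2590 = 419256.25.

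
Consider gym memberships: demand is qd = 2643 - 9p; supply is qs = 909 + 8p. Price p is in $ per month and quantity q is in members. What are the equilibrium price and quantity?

The market clears where 2643 - 9p = 909 + 8p. Rearranging, 17p = 1734, hence p* = 102.
Plugging p* into demand: q* = 2643 - 9(102) = 1725.

p* = 102, q* = 1725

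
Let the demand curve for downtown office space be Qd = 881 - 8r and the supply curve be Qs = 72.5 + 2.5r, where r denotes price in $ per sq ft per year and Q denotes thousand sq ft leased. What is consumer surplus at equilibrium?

Consumer surplus = 4389.0625

At equilibrium Qd = Qs, so 881 - 8r = 72.5 + 2.5r; collecting terms, 808.5 = 10.5r and r* = 77.
Substitute back: Q* = 881 - 8(77) = 265.
Demand choke price (Qd = 0): r = 881/8 = 110.125. Consumer surplus = ½ × (110.125 - 77) × 265 = 4389.0625.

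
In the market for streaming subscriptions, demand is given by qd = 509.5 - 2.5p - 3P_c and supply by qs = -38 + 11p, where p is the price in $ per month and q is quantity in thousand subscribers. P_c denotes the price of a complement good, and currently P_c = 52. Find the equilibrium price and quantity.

With P_c = 52, demand is qd = 353.5 - 2.5p.
At equilibrium qd = qs, so 353.5 - 2.5p = -38 + 11p; collecting terms, 391.5 = 13.5p and p* = 29.
Plugging p* into demand: q* = 353.5 - 2.5(29) = 281.

p* = 29, q* = 281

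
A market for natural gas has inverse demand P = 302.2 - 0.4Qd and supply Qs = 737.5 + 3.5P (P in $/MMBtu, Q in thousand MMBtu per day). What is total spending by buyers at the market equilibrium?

Total spending by buyers = 2244

In direct form, Qd = 755.5 - 2.5P.
Equating demand and supply, 755.5 - 2.5P = 737.5 + 3.5P gives 6P = 18, so P* = 3.
Plugging P* into demand: Q* = 755.5 - 2.5(3) = 748.
Total spending by buyers = P* × Q* = 3 × 748 = 2244.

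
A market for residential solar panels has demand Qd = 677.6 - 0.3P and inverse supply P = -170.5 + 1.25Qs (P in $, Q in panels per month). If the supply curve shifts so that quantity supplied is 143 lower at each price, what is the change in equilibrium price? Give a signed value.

In direct form, Qs = 136.4 + 0.8P.
The market clears where 677.6 - 0.3P = 136.4 + 0.8P. Rearranging, 1.1P = 541.2, hence P* = 492.
Substitute back: Q* = 677.6 - 0.3(492) = 530.
After the shift, supply is Qs = -6.6 + 0.8P.
New equilibrium: 684.2 = 1.1P, so P = 622 and Q = 491.
ΔP = 622 - 492 = 130.

ΔP = 130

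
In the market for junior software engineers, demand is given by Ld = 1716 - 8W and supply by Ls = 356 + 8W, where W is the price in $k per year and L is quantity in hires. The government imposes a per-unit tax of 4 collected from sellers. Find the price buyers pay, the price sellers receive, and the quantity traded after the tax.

Sellers keep W_s = W_b - 4 per unit, so supply in terms of the buyer price is Ls = 324 + 8W_b.
Equate demand and the shifted supply: 1716 - 8W_b = 324 + 8W_b, giving 16W_b = 1392, so W_b = 87.
Then W_s = 87 - 4 = 83 and L = 1716 - 8(87) = 1020.

W_b = 87, W_s = 83, L = 1020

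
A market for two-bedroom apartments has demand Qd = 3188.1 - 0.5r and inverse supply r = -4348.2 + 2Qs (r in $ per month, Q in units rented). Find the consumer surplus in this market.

Consumer surplus = 7188297.21

Inverting to quantity form: Qs = 2174.1 + 0.5r.
At equilibrium Qd = Qs, so 3188.1 - 0.5r = 2174.1 + 0.5r; collecting terms, 1014 = r and r* = 1014.
Substitute back: Q* = 3188.1 - 0.5(1014) = 2681.1.
Demand choke price (Qd = 0): r = 3188.1/0.5 = 6376.2. Consumer surplus = ½ × (6376.2 - 1014) × 2681.1 = 7188297.21.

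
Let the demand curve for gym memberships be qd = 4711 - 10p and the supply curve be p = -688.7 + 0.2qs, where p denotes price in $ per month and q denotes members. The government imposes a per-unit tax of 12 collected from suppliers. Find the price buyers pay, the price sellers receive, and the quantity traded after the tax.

Solving each curve for q: qs = 3443.5 + 5p.
The tax drives a wedge p_b - p_s = 12. Substituting p_s = p_b - 12 into supply: qs = 3383.5 + 5p_b.
Equate demand and the shifted supply: 4711 - 10p_b = 3383.5 + 5p_b, giving 15p_b = 1327.5, so p_b = 88.5.
Then p_s = 88.5 - 12 = 76.5 and q = 4711 - 10(88.5) = 3826.

p_b = 88.5, p_s = 76.5, q = 3826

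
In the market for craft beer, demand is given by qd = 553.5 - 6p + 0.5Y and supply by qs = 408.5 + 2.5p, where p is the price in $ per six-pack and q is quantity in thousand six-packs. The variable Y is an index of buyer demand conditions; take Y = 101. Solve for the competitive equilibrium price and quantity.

With Y = 101, demand is qd = 604 - 6p.
At equilibrium qd = qs, so 604 - 6p = 408.5 + 2.5p; collecting terms, 195.5 = 8.5p and p* = 23.
From the demand curve, q* = 604 - 6(23) = 466.

p* = 23, q* = 466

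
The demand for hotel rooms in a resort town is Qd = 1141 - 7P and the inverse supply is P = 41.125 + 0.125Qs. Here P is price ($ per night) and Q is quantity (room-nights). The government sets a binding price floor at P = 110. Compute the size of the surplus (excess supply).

In direct form, Qs = -329 + 8P.
Evaluating both curves at the floor price 110 gives Qd = 371, Qs = 551.
Surplus = Qs - Qd = 551 - 371 = 180.

Surplus = 180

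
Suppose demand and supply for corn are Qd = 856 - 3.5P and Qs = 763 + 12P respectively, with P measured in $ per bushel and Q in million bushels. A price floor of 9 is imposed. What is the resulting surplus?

Surplus = 46.5

Evaluating both curves at the floor price 9 gives Qd = 824.5, Qs = 871.
Surplus = Qs - Qd = 871 - 824.5 = 46.5.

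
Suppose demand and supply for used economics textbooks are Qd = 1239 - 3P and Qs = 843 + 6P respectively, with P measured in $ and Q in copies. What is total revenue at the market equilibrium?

At equilibrium Qd = Qs, so 1239 - 3P = 843 + 6P; collecting terms, 396 = 9P and P* = 44.
Plugging P* into demand: Q* = 1239 - 3(44) = 1107.
Total revenue = P* × Q* = 44 × 1107 = 48708.

Total revenue = 48708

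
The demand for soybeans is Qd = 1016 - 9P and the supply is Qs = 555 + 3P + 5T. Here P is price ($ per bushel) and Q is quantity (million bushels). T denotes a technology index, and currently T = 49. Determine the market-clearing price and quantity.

With T = 49, supply is Qs = 800 + 3P.
The market clears where 1016 - 9P = 800 + 3P. Rearranging, 12P = 216, hence P* = 18.
Then Q* = 1016 - 9(18) = 854.

P* = 18, Q* = 854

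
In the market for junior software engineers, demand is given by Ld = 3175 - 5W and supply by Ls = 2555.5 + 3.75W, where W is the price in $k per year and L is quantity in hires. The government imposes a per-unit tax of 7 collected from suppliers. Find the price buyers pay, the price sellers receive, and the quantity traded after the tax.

The tax drives a wedge W_b - W_s = 7. Substituting W_s = W_b - 7 into supply: Ls = 2529.25 + 3.75W_b.
Equate demand and the shifted supply: 3175 - 5W_b = 2529.25 + 3.75W_b, giving 8.75W_b = 645.75, so W_b = 73.8.
Then W_s = 73.8 - 7 = 66.8 and L = 3175 - 5(73.8) = 2806.

W_b = 73.8, W_s = 66.8, L = 2806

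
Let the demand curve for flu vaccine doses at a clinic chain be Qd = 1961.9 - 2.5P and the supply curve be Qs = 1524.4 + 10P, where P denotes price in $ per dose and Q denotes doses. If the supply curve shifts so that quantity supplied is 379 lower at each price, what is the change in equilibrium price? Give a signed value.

ΔP = 30.32

At equilibrium Qd = Qs, so 1961.9 - 2.5P = 1524.4 + 10P; collecting terms, 437.5 = 12.5P and P* = 35.
Plugging P* into demand: Q* = 1961.9 - 2.5(35) = 1874.4.
After the shift, supply is Qs = 1145.4 + 10P.
New equilibrium: 816.5 = 12.5P, so P = 65.32 and Q = 1798.6.
ΔP = 65.32 - 35 = 30.32.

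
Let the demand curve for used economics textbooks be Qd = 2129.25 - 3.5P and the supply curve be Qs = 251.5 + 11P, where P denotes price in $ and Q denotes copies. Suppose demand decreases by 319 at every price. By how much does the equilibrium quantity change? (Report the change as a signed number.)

At equilibrium Qd = Qs, so 2129.25 - 3.5P = 251.5 + 11P; collecting terms, 1877.75 = 14.5P and P* = 129.5.
Plugging P* into demand: Q* = 2129.25 - 3.5(129.5) = 1676.
After the shift, demand is Qd = 1810.25 - 3.5P.
New equilibrium: 1558.75 = 14.5P, so P = 107.5 and Q = 1434.
ΔQ = 1434 - 1676 = -242.

ΔQ = -242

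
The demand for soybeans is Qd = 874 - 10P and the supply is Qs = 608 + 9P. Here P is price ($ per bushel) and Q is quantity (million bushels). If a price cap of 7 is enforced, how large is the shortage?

With P fixed at 7, quantity demanded is 804 and quantity supplied is 671.
Shortage = Qd - Qs = 804 - 671 = 133.

Shortage = 133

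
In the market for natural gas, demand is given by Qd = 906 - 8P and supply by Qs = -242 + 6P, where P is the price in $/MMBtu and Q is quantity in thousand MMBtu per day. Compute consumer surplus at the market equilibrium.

Consumer surplus = 3906.25

Equating demand and supply, 906 - 8P = -242 + 6P gives 14P = 1148, so P* = 82.
Substitute back: Q* = 906 - 8(82) = 250.
Demand choke price (Qd = 0): P = 906/8 = 113.25. Consumer surplus = ½ × (113.25 - 82) × 250 = 3906.25.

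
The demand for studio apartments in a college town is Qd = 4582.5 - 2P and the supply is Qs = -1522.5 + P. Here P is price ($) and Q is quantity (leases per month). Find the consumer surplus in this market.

Consumer surplus = 65664.0625

At equilibrium Qd = Qs, so 4582.5 - 2P = -1522.5 + P; collecting terms, 6105 = 3P and P* = 2035.
Substitute back: Q* = 4582.5 - 2(2035) = 512.5.
Demand choke price (Qd = 0): P = 4582.5/2 = 2291.25. Consumer surplus = ½ × (2291.25 - 2035) × 512.5 = 65664.0625.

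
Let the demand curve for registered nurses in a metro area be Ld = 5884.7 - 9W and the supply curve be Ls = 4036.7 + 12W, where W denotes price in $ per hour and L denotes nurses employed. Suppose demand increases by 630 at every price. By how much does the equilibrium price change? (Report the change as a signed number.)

Set Ld = Ls: 5884.7 - 9W = 4036.7 + 12W, so 1848 = 21W and W* = 88.
Plugging W* into demand: L* = 5884.7 - 9(88) = 5092.7.
After the shift, demand is Ld = 6514.7 - 9W.
The new intersection has 2478 = 21W, i.e. W = 118, L = 5452.7.
ΔW = 118 - 88 = 30.

ΔW = 30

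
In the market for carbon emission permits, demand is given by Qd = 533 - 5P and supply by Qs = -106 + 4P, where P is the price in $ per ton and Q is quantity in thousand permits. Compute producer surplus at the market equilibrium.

Equating demand and supply, 533 - 5P = -106 + 4P gives 9P = 639, so P* = 71.
From the demand curve, Q* = 533 - 5(71) = 178.
Supply choke price (Qs = 0): P = 26.5. Producer surplus = ½ × (71 - 26.5) × 178 = 3960.5.

Producer surplus = 3960.5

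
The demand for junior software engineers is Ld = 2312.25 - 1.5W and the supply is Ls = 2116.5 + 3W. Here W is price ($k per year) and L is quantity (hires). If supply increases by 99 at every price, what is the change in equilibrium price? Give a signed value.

Set Ld = Ls: 2312.25 - 1.5W = 2116.5 + 3W, so 195.75 = 4.5W and W* = 43.5.
Then L* = 2312.25 - 1.5(43.5) = 2247.
After the shift, supply is Ls = 2215.5 + 3W.
The new intersection has 96.75 = 4.5W, i.e. W = 21.5, L = 2280.
ΔW = 21.5 - 43.5 = -22.

ΔW = -22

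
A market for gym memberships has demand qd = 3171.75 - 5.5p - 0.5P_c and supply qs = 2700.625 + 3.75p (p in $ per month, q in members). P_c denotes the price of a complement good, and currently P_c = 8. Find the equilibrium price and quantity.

p* = 50.5, q* = 2890

With P_c = 8, demand is qd = 3167.75 - 5.5p.
Equating demand and supply, 3167.75 - 5.5p = 2700.625 + 3.75p gives 9.25p = 467.125, so p* = 50.5.
From the demand curve, q* = 3167.75 - 5.5(50.5) = 2890.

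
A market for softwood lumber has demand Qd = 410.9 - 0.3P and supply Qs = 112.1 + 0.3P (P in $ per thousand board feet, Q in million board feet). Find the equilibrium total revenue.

The market clears where 410.9 - 0.3P = 112.1 + 0.3P. Rearranging, 0.6P = 298.8, hence P* = 498.
Substitute back: Q* = 410.9 - 0.3(498) = 261.5.
Total revenue = P* × Q* = 498 × 261.5 = 130227.

Total revenue = 130227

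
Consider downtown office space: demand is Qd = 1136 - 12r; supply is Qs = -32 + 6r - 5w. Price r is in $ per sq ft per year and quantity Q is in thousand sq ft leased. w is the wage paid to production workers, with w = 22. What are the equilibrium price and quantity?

r* = 71, Q* = 284

With w = 22, supply is Qs = -142 + 6r.
Set Qd = Qs: 1136 - 12r = -142 + 6r, so 1278 = 18r and r* = 71.
From the demand curve, Q* = 1136 - 12(71) = 284.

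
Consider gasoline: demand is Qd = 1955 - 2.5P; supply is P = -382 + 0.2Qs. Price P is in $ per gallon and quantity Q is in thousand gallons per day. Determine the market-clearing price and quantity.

P* = 6, Q* = 1940

In direct form, Qs = 1910 + 5P.
The market clears where 1955 - 2.5P = 1910 + 5P. Rearranging, 7.5P = 45, hence P* = 6.
Plugging P* into demand: Q* = 1955 - 2.5(6) = 1940.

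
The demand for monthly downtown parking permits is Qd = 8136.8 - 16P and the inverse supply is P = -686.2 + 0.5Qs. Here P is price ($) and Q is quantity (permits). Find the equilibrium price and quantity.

Solving each curve for Q: Qs = 1372.4 + 2P.
At equilibrium Qd = Qs, so 8136.8 - 16P = 1372.4 + 2P; collecting terms, 6764.4 = 18P and P* = 375.8.
From the demand curve, Q* = 8136.8 - 16(375.8) = 2124.

P* = 375.8, Q* = 2124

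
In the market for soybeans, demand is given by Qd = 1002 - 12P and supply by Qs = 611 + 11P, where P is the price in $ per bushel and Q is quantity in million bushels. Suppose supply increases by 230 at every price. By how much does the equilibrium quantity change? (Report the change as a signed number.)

Set Qd = Qs: 1002 - 12P = 611 + 11P, so 391 = 23P and P* = 17.
Then Q* = 1002 - 12(17) = 798.
After the shift, supply is Qs = 841 + 11P.
Re-solving, 23P = 161 gives P = 7 and Q = 918.
ΔQ = 918 - 798 = 120.

ΔQ = 120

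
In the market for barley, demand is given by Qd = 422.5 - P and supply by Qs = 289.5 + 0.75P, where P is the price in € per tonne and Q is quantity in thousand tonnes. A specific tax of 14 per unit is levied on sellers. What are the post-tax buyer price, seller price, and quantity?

With a tax of 14 on sellers, they supply based on the net price P_s = P_b - 14, so Qs = 279 + 0.75P_b.
Equate demand and the shifted supply: 422.5 - P_b = 279 + 0.75P_b, giving 1.75P_b = 143.5, so P_b = 82.
So P_s = 68 and the quantity traded is Q = 422.5 - 82 = 340.5.

P_b = 82, P_s = 68, Q = 340.5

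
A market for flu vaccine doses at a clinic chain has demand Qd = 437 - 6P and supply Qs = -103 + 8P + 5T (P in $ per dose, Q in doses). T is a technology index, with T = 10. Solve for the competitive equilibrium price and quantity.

With T = 10, supply is Qs = -53 + 8P.
Set Qd = Qs: 437 - 6P = -53 + 8P, so 490 = 14P and P* = 35.
Substitute back: Q* = 437 - 6(35) = 227.

P* = 35, Q* = 227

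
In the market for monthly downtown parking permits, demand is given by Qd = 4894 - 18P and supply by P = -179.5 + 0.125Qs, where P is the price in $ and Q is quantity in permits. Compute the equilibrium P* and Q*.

P* = 133, Q* = 2500

In direct form, Qs = 1436 + 8P.
Set Qd = Qs: 4894 - 18P = 1436 + 8P, so 3458 = 26P and P* = 133.
Plugging P* into demand: Q* = 4894 - 18(133) = 2500.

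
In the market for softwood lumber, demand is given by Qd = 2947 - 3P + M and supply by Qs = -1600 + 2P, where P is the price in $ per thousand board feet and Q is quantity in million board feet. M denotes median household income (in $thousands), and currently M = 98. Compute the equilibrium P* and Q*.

P* = 929, Q* = 258

With M = 98, demand is Qd = 3045 - 3P.
Set Qd = Qs: 3045 - 3P = -1600 + 2P, so 4645 = 5P and P* = 929.
Then Q* = 3045 - 3(929) = 258.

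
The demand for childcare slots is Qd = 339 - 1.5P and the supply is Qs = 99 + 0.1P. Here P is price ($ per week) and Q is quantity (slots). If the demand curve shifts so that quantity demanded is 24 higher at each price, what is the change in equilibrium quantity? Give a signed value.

Equating demand and supply, 339 - 1.5P = 99 + 0.1P gives 1.6P = 240, so P* = 150.
Then Q* = 339 - 1.5(150) = 114.
After the shift, demand is Qd = 363 - 1.5P.
Re-solving, 1.6P = 264 gives P = 165 and Q = 115.5.
ΔQ = 115.5 - 114 = 1.5.

ΔQ = 1.5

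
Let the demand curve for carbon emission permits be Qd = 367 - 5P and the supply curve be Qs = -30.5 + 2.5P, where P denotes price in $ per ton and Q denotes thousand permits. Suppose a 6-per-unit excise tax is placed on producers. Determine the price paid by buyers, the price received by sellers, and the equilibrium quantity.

P_b = 55, P_s = 49, Q = 92

The tax drives a wedge P_b - P_s = 6. Substituting P_s = P_b - 6 into supply: Qs = -45.5 + 2.5P_b.
Set Qd = Qs: 367 - 5P_b = -45.5 + 2.5P_b, so 412.5 = 7.5P_b and P_b = 55.
So P_s = 49 and the quantity traded is Q = 367 - 5(55) = 92.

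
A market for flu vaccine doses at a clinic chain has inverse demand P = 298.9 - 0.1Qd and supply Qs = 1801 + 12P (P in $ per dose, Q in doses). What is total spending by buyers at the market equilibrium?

Rewriting in direct form: Qd = 2989 - 10P.
Equating demand and supply, 2989 - 10P = 1801 + 12P gives 22P = 1188, so P* = 54.
Then Q* = 2989 - 10(54) = 2449.
Total spending by buyers = P* × Q* = 54 × 2449 = 132246.

Total spending by buyers = 132246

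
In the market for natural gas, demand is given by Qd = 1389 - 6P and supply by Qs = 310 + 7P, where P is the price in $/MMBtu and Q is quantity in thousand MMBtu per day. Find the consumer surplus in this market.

Consumer surplus = 66156.75

Set Qd = Qs: 1389 - 6P = 310 + 7P, so 1079 = 13P and P* = 83.
Substitute back: Q* = 1389 - 6(83) = 891.
Demand choke price (Qd = 0): P = 1389/6 = 231.5. Consumer surplus = ½ × (231.5 - 83) × 891 = 66156.75.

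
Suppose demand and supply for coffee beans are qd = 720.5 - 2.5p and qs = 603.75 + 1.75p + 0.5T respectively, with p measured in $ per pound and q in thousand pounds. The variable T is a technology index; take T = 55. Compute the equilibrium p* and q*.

With T = 55, supply is qs = 631.25 + 1.75p.
Equating demand and supply, 720.5 - 2.5p = 631.25 + 1.75p gives 4.25p = 89.25, so p* = 21.
Plugging p* into demand: q* = 720.5 - 2.5(21) = 668.

p* = 21, q* = 668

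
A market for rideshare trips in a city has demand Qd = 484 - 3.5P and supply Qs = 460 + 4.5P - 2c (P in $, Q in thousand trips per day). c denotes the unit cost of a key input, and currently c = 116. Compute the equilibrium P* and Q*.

With c = 116, supply is Qs = 228 + 4.5P.
Equating demand and supply, 484 - 3.5P = 228 + 4.5P gives 8P = 256, so P* = 32.
Plugging P* into demand: Q* = 484 - 3.5(32) = 372.

P* = 32, Q* = 372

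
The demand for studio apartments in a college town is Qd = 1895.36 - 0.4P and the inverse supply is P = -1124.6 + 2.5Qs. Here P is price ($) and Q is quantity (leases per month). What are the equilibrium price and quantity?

Rewriting in direct form: Qs = 449.84 + 0.4P.
Set Qd = Qs: 1895.36 - 0.4P = 449.84 + 0.4P, so 1445.52 = 0.8P and P* = 1806.9.
Then Q* = 1895.36 - 0.4(1806.9) = 1172.6.

P* = 1806.9, Q* = 1172.6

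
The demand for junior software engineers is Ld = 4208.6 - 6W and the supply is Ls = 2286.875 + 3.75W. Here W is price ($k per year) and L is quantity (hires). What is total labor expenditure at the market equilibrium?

Total labor expenditure = 596424.6

At equilibrium Ld = Ls, so 4208.6 - 6W = 2286.875 + 3.75W; collecting terms, 1921.725 = 9.75W and W* = 197.1.
Substitute back: L* = 4208.6 - 6(197.1) = 3026.
Total labor expenditure = W* × L* = 197.1 × 3026 = 596424.6.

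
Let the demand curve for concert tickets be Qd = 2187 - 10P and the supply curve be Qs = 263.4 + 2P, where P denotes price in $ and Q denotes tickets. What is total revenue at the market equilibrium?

Set Qd = Qs: 2187 - 10P = 263.4 + 2P, so 1923.6 = 12P and P* = 160.3.
Substitute back: Q* = 2187 - 10(160.3) = 584.
Total revenue = P* × Q* = 160.3 × 584 = 93615.2.

Total revenue = 93615.2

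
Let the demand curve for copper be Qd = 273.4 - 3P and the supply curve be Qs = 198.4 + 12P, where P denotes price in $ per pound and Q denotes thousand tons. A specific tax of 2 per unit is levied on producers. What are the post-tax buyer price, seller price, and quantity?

P_b = 6.6, P_s = 4.6, Q = 253.6

With a tax of 2 on producers, they supply based on the net price P_s = P_b - 2, so Qs = 174.4 + 12P_b.
Market clearing requires 273.4 - 3P_b = 174.4 + 12P_b; hence 99 = 15P_b and P_b = 6.6.
So P_s = 4.6 and the quantity traded is Q = 273.4 - 3(6.6) = 253.6.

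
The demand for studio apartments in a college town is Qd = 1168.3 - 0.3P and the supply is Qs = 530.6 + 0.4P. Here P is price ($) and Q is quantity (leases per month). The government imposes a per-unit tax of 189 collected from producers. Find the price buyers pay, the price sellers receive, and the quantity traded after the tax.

The tax drives a wedge P_b - P_s = 189. Substituting P_s = P_b - 189 into supply: Qs = 455 + 0.4P_b.
Market clearing requires 1168.3 - 0.3P_b = 455 + 0.4P_b; hence 713.3 = 0.7P_b and P_b = 1019.
Then P_s = 1019 - 189 = 830 and Q = 1168.3 - 0.3(1019) = 862.6.

P_b = 1019, P_s = 830, Q = 862.6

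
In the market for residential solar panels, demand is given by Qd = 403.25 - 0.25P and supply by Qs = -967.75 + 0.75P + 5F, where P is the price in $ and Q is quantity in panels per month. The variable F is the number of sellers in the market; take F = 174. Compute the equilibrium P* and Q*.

P* = 501, Q* = 278

With F = 174, supply is Qs = -97.75 + 0.75P.
At equilibrium Qd = Qs, so 403.25 - 0.25P = -97.75 + 0.75P; collecting terms, 501 = P and P* = 501.
Plugging P* into demand: Q* = 403.25 - 0.25(501) = 278.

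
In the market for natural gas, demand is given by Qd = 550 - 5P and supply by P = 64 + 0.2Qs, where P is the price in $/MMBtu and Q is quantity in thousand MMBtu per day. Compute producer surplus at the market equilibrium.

Producer surplus = 1322.5

Rewriting in direct form: Qs = -320 + 5P.
The market clears where 550 - 5P = -320 + 5P. Rearranging, 10P = 870, hence P* = 87.
Then Q* = 550 - 5(87) = 115.
Supply choke price (Qs = 0): P = 64. Producer surplus = ½ × (87 - 64) × 115 = 1322.5.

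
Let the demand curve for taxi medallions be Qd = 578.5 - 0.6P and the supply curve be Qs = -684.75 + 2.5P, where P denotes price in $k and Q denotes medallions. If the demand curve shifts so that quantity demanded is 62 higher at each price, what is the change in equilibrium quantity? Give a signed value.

ΔQ = 50

The market clears where 578.5 - 0.6P = -684.75 + 2.5P. Rearranging, 3.1P = 1263.25, hence P* = 407.5.
Then Q* = 578.5 - 0.6(407.5) = 334.
After the shift, demand is Qd = 640.5 - 0.6P.
New equilibrium: 1325.25 = 3.1P, so P = 427.5 and Q = 384.
ΔQ = 384 - 334 = 50.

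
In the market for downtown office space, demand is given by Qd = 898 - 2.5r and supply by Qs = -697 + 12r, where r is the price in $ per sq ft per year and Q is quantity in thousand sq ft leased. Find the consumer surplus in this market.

Consumer surplus = 77625.8

Equating demand and supply, 898 - 2.5r = -697 + 12r gives 14.5r = 1595, so r* = 110.
From the demand curve, Q* = 898 - 2.5(110) = 623.
Demand choke price (Qd = 0): r = 898/2.5 = 359.2. Consumer surplus = ½ × (359.2 - 110) × 623 = 77625.8.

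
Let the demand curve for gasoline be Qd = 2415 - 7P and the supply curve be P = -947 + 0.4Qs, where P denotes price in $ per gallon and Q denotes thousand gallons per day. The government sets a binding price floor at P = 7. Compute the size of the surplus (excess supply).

Surplus = 19

Rewriting in direct form: Qs = 2367.5 + 2.5P.
With P fixed at 7, quantity demanded is 2366 and quantity supplied is 2385.
Surplus = Qs - Qd = 2385 - 2366 = 19.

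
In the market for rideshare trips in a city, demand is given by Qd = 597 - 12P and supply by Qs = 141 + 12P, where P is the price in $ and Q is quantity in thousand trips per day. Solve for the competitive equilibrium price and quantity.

At equilibrium Qd = Qs, so 597 - 12P = 141 + 12P; collecting terms, 456 = 24P and P* = 19.
Substitute back: Q* = 597 - 12(19) = 369.

P* = 19, Q* = 369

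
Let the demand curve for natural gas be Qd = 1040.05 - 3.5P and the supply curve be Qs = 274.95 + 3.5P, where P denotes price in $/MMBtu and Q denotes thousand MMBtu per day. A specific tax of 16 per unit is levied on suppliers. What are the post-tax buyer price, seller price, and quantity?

P_b = 117.3, P_s = 101.3, Q = 629.5

Suppliers keep P_s = P_b - 16 per unit, so supply in terms of the buyer price is Qs = 218.95 + 3.5P_b.
Equate demand and the shifted supply: 1040.05 - 3.5P_b = 218.95 + 3.5P_b, giving 7P_b = 821.1, so P_b = 117.3.
Then P_s = 117.3 - 16 = 101.3 and Q = 1040.05 - 3.5(117.3) = 629.5.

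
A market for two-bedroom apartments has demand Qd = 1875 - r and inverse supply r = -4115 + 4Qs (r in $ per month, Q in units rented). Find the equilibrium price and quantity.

Inverting to quantity form: Qs = 1028.75 + 0.25r.
Equating demand and supply, 1875 - r = 1028.75 + 0.25r gives 1.25r = 846.25, so r* = 677.
Substitute back: Q* = 1875 - 677 = 1198.

r* = 677, Q* = 1198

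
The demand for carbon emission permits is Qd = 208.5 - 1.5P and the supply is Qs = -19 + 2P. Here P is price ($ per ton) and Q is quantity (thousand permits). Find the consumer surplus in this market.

Set Qd = Qs: 208.5 - 1.5P = -19 + 2P, so 227.5 = 3.5P and P* = 65.
Substitute back: Q* = 208.5 - 1.5(65) = 111.
Demand choke price (Qd = 0): P = 208.5/1.5 = 139. Consumer surplus = ½ × (139 - 65) × 111 = 4107.

Consumer surplus = 4107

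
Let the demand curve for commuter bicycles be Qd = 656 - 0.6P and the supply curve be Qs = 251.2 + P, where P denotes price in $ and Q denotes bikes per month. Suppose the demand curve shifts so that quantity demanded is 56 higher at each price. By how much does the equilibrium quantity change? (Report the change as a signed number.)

Equating demand and supply, 656 - 0.6P = 251.2 + P gives 1.6P = 404.8, so P* = 253.
Then Q* = 656 - 0.6(253) = 504.2.
After the shift, demand is Qd = 712 - 0.6P.
New equilibrium: 460.8 = 1.6P, so P = 288 and Q = 539.2.
ΔQ = 539.2 - 504.2 = 35.

ΔQ = 35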